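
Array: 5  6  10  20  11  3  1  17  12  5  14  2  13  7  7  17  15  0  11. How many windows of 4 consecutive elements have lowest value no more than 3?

11

(5, 6, 10, 20) → min 5
(6, 10, 20, 11) → min 6
(10, 20, 11, 3) → min 3  ≤ 3 ✓
(20, 11, 3, 1) → min 1  ≤ 3 ✓
(11, 3, 1, 17) → min 1  ≤ 3 ✓
(3, 1, 17, 12) → min 1  ≤ 3 ✓
(1, 17, 12, 5) → min 1  ≤ 3 ✓
(17, 12, 5, 14) → min 5
(12, 5, 14, 2) → min 2  ≤ 3 ✓
(5, 14, 2, 13) → min 2  ≤ 3 ✓
(14, 2, 13, 7) → min 2  ≤ 3 ✓
(2, 13, 7, 7) → min 2  ≤ 3 ✓
(13, 7, 7, 17) → min 7
(7, 7, 17, 15) → min 7
(7, 17, 15, 0) → min 0  ≤ 3 ✓
(17, 15, 0, 11) → min 0  ≤ 3 ✓
11 windows satisfy the condition.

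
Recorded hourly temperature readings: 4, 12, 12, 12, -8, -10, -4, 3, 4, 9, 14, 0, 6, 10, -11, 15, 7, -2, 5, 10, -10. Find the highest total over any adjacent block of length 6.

43

(4, 12, 12, 12, -8, -10) → sum 22
(12, 12, 12, -8, -10, -4) → sum 14
(12, 12, -8, -10, -4, 3) → sum 5
(12, -8, -10, -4, 3, 4) → sum -3
(-8, -10, -4, 3, 4, 9) → sum -6
(-10, -4, 3, 4, 9, 14) → sum 16
(-4, 3, 4, 9, 14, 0) → sum 26
(3, 4, 9, 14, 0, 6) → sum 36
(4, 9, 14, 0, 6, 10) → sum 43
(9, 14, 0, 6, 10, -11) → sum 28
(14, 0, 6, 10, -11, 15) → sum 34
(0, 6, 10, -11, 15, 7) → sum 27
(6, 10, -11, 15, 7, -2) → sum 25
(10, -11, 15, 7, -2, 5) → sum 24
(-11, 15, 7, -2, 5, 10) → sum 24
(15, 7, -2, 5, 10, -10) → sum 25
Highest of these is 43.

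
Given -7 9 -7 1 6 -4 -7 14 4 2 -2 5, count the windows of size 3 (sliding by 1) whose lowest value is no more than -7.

[-7, 9, -7] → min -7  ≤ -7 ✓
[9, -7, 1] → min -7  ≤ -7 ✓
[-7, 1, 6] → min -7  ≤ -7 ✓
[1, 6, -4] → min -4
[6, -4, -7] → min -7  ≤ -7 ✓
[-4, -7, 14] → min -7  ≤ -7 ✓
[-7, 14, 4] → min -7  ≤ -7 ✓
[14, 4, 2] → min 2
[4, 2, -2] → min -2
[2, -2, 5] → min -2
6 windows satisfy the condition.

6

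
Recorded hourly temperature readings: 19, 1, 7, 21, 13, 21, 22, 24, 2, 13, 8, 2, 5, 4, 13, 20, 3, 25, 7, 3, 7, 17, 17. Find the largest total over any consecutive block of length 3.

67

[19, 1, 7] → sum 27
[1, 7, 21] → sum 29
[7, 21, 13] → sum 41
[21, 13, 21] → sum 55
[13, 21, 22] → sum 56
[21, 22, 24] → sum 67
[22, 24, 2] → sum 48
[24, 2, 13] → sum 39
[2, 13, 8] → sum 23
[13, 8, 2] → sum 23
[8, 2, 5] → sum 15
[2, 5, 4] → sum 11
[5, 4, 13] → sum 22
[4, 13, 20] → sum 37
[13, 20, 3] → sum 36
[20, 3, 25] → sum 48
[3, 25, 7] → sum 35
[25, 7, 3] → sum 35
[7, 3, 7] → sum 17
[3, 7, 17] → sum 27
[7, 17, 17] → sum 41
Largest of these is 67.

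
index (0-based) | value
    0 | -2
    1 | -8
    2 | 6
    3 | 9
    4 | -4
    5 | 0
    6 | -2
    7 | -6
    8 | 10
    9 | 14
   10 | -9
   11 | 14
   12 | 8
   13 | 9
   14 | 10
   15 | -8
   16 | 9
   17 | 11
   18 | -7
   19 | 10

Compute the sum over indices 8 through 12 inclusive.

Elements at indices 8..12: 10, 14, -9, 14, 8
sum(10, 14, -9, 14, 8) = 37

37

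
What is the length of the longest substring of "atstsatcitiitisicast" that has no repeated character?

5

[a] len 1
[a, t] len 2
[a, t, s] len 3
[s, t] len 2
[t, s] len 2
[t, s, a] len 3
[s, a, t] len 3
[s, a, t, c] len 4
[s, a, t, c, i] len 5
[c, i, t] len 3
[t, i] len 2
[i] len 1
[i, t] len 2
[t, i] len 2
[t, i, s] len 3
[s, i] len 2
[s, i, c] len 3
[s, i, c, a] len 4
[i, c, a, s] len 4
[i, c, a, s, t] len 5
Longest all-distinct length: 5.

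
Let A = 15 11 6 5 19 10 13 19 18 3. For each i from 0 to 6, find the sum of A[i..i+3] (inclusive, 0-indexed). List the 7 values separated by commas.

15 11 6 5 → sum 37
11 6 5 19 → sum 41
6 5 19 10 → sum 40
5 19 10 13 → sum 47
19 10 13 19 → sum 61
10 13 19 18 → sum 60
13 19 18 3 → sum 53

37, 41, 40, 47, 61, 60, 53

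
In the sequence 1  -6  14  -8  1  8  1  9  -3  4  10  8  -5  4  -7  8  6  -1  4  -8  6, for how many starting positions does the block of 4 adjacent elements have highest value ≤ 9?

1 -6 14 -8 → max 14
-6 14 -8 1 → max 14
14 -8 1 8 → max 14
-8 1 8 1 → max 8  ≤ 9 ✓
1 8 1 9 → max 9  ≤ 9 ✓
8 1 9 -3 → max 9  ≤ 9 ✓
1 9 -3 4 → max 9  ≤ 9 ✓
9 -3 4 10 → max 10
-3 4 10 8 → max 10
4 10 8 -5 → max 10
10 8 -5 4 → max 10
8 -5 4 -7 → max 8  ≤ 9 ✓
-5 4 -7 8 → max 8  ≤ 9 ✓
4 -7 8 6 → max 8  ≤ 9 ✓
-7 8 6 -1 → max 8  ≤ 9 ✓
8 6 -1 4 → max 8  ≤ 9 ✓
6 -1 4 -8 → max 6  ≤ 9 ✓
-1 4 -8 6 → max 6  ≤ 9 ✓
11 windows satisfy the condition.

11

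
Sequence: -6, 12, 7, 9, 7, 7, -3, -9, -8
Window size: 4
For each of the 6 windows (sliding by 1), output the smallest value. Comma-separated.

Sliding a size-4 window across the 9 values:
[-6, 12, 7, 9] → min -6
[12, 7, 9, 7] → min 7
[7, 9, 7, 7] → min 7
[9, 7, 7, -3] → min -3
[7, 7, -3, -9] → min -9
[7, -3, -9, -8] → min -9

-6, 7, 7, -3, -9, -9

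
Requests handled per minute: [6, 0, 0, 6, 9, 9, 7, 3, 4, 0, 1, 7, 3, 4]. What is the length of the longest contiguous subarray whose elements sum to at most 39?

10

→ 6: sum 6, len 1
→ 0: sum 6, len 2
→ 0: sum 6, len 3
→ 6: sum 12, len 4
→ 9: sum 21, len 5
→ 9: sum 30, len 6
→ 7: sum 37, len 7
→ 3 (dropped 6): sum 34, len 7
→ 4: sum 38, len 8
→ 0: sum 38, len 9
→ 1: sum 39, len 10
→ 7 (dropped 0, 0, 6, 9): sum 31, len 7
→ 3: sum 34, len 8
→ 4: sum 38, len 9
Longest length seen: 10.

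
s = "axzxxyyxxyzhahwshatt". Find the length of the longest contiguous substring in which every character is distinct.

5

add a: [a] len 1
add x: [a, x] len 2
add z: [a, x, z] len 3
add x (repeat x, move left end past it): [z, x] len 2
add x (repeat x, move left end past it): [x] len 1
add y: [x, y] len 2
add y (repeat y, move left end past it): [y] len 1
add x: [y, x] len 2
add x (repeat x, move left end past it): [x] len 1
add y: [x, y] len 2
add z: [x, y, z] len 3
add h: [x, y, z, h] len 4
add a: [x, y, z, h, a] len 5
add h (repeat h, move left end past it): [a, h] len 2
add w: [a, h, w] len 3
add s: [a, h, w, s] len 4
add h (repeat h, move left end past it): [w, s, h] len 3
add a: [w, s, h, a] len 4
add t: [w, s, h, a, t] len 5
add t (repeat t, move left end past it): [t] len 1
Longest all-distinct length: 5.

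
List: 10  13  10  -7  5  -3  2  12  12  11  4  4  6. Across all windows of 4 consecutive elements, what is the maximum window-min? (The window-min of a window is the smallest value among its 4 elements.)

Window mins for each of the 10 positions:
10 13 10 -7 → min -7
13 10 -7 5 → min -7
10 -7 5 -3 → min -7
-7 5 -3 2 → min -7
5 -3 2 12 → min -3
-3 2 12 12 → min -3
2 12 12 11 → min 2
12 12 11 4 → min 4
12 11 4 4 → min 4
11 4 4 6 → min 4
Maximum of these is 4.

4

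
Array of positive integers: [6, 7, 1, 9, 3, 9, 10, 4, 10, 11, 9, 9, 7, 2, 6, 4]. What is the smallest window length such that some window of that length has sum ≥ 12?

2

Extend right; whenever the sum reaches 12, record the length and shrink from the left:
add 6: running sum 6 < 12
end 1: [6, 7] sum 13, len 2
end 2: [6, 7, 1] sum 14, len 3
end 3: [7, 1, 9] sum 17, len 3
end 4: [9, 3] sum 12, len 2
end 5: [3, 9] sum 12, len 2
end 6: [9, 10] sum 19, len 2
end 7: [10, 4] sum 14, len 2
end 8: [4, 10] sum 14, len 2
end 9: [10, 11] sum 21, len 2
end 10: [11, 9] sum 20, len 2
end 11: [9, 9] sum 18, len 2
end 12: [9, 7] sum 16, len 2
end 13: [9, 7, 2] sum 18, len 3
end 14: [7, 2, 6] sum 15, len 3
end 15: [2, 6, 4] sum 12, len 3
Shortest qualifying length: 2.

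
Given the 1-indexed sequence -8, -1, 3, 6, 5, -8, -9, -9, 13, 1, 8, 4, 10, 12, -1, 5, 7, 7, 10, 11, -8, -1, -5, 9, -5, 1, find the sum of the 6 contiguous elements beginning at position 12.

37

Elements at indices 12..17: 4, 10, 12, -1, 5, 7
sum(4, 10, 12, -1, 5, 7) = 37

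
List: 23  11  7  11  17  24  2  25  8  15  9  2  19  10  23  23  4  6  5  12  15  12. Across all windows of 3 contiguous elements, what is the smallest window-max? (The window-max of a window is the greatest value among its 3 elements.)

6

Window maxs for each of the 20 positions:
(23, 11, 7) → max 23
(11, 7, 11) → max 11
(7, 11, 17) → max 17
(11, 17, 24) → max 24
(17, 24, 2) → max 24
(24, 2, 25) → max 25
(2, 25, 8) → max 25
(25, 8, 15) → max 25
(8, 15, 9) → max 15
(15, 9, 2) → max 15
(9, 2, 19) → max 19
(2, 19, 10) → max 19
(19, 10, 23) → max 23
(10, 23, 23) → max 23
(23, 23, 4) → max 23
(23, 4, 6) → max 23
(4, 6, 5) → max 6
(6, 5, 12) → max 12
(5, 12, 15) → max 15
(12, 15, 12) → max 15
Smallest of these is 6.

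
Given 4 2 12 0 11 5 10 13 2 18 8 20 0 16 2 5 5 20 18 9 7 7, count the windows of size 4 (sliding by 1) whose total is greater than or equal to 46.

[4, 2, 12, 0] → sum 18
[2, 12, 0, 11] → sum 25
[12, 0, 11, 5] → sum 28
[0, 11, 5, 10] → sum 26
[11, 5, 10, 13] → sum 39
[5, 10, 13, 2] → sum 30
[10, 13, 2, 18] → sum 43
[13, 2, 18, 8] → sum 41
[2, 18, 8, 20] → sum 48  ≥ 46 ✓
[18, 8, 20, 0] → sum 46  ≥ 46 ✓
[8, 20, 0, 16] → sum 44
[20, 0, 16, 2] → sum 38
[0, 16, 2, 5] → sum 23
[16, 2, 5, 5] → sum 28
[2, 5, 5, 20] → sum 32
[5, 5, 20, 18] → sum 48  ≥ 46 ✓
[5, 20, 18, 9] → sum 52  ≥ 46 ✓
[20, 18, 9, 7] → sum 54  ≥ 46 ✓
[18, 9, 7, 7] → sum 41
5 windows satisfy the condition.

5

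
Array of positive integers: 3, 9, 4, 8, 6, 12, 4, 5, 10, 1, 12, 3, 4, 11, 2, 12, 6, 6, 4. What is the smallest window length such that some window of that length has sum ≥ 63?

10

add 3: running sum 3 < 63
add 9: running sum 12 < 63
add 4: running sum 16 < 63
add 8: running sum 24 < 63
add 6: running sum 30 < 63
add 12: running sum 42 < 63
add 4: running sum 46 < 63
add 5: running sum 51 < 63
add 10: running sum 61 < 63
add 1: running sum 62 < 63
end 10: [9, 4, 8, 6, 12, 4, 5, 10, 1, 12] sum 71, len 10
end 11: [4, 8, 6, 12, 4, 5, 10, 1, 12, 3] sum 65, len 10
end 12: [8, 6, 12, 4, 5, 10, 1, 12, 3, 4] sum 65, len 10
end 13: [6, 12, 4, 5, 10, 1, 12, 3, 4, 11] sum 68, len 10
end 14: [12, 4, 5, 10, 1, 12, 3, 4, 11, 2] sum 64, len 10
end 15: [4, 5, 10, 1, 12, 3, 4, 11, 2, 12] sum 64, len 10
end 16: [5, 10, 1, 12, 3, 4, 11, 2, 12, 6] sum 66, len 10
end 17: [10, 1, 12, 3, 4, 11, 2, 12, 6, 6] sum 67, len 10
end 18: [10, 1, 12, 3, 4, 11, 2, 12, 6, 6, 4] sum 71, len 11
Shortest qualifying length: 10.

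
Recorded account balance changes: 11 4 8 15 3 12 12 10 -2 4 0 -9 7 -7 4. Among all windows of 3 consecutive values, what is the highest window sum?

34

Window sums for each of the 13 positions:
(11, 4, 8) → sum 23
(4, 8, 15) → sum 27
(8, 15, 3) → sum 26
(15, 3, 12) → sum 30
(3, 12, 12) → sum 27
(12, 12, 10) → sum 34
(12, 10, -2) → sum 20
(10, -2, 4) → sum 12
(-2, 4, 0) → sum 2
(4, 0, -9) → sum -5
(0, -9, 7) → sum -2
(-9, 7, -7) → sum -9
(7, -7, 4) → sum 4
Highest of these is 34.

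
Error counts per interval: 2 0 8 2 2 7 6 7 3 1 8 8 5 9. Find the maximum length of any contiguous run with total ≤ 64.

→ 2: sum 2, len 1
→ 0: sum 2, len 2
→ 8: sum 10, len 3
→ 2: sum 12, len 4
→ 2: sum 14, len 5
→ 7: sum 21, len 6
→ 6: sum 27, len 7
→ 7: sum 34, len 8
→ 3: sum 37, len 9
→ 1: sum 38, len 10
→ 8: sum 46, len 11
→ 8: sum 54, len 12
→ 5: sum 59, len 13
→ 9 (dropped 2, 0, 8): sum 58, len 11
Longest length seen: 13.

13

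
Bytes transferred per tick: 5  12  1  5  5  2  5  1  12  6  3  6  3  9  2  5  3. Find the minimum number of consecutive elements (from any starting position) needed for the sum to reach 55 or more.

11

Extend right; whenever the sum reaches 55, record the length and shrink from the left:
add 5: running sum 5 < 55
add 12: running sum 17 < 55
add 1: running sum 18 < 55
add 5: running sum 23 < 55
add 5: running sum 28 < 55
add 2: running sum 30 < 55
add 5: running sum 35 < 55
add 1: running sum 36 < 55
add 12: running sum 48 < 55
add 6: running sum 54 < 55
end 10: [5, 12, 1, 5, 5, 2, 5, 1, 12, 6, 3] sum 57, len 11
end 11: [12, 1, 5, 5, 2, 5, 1, 12, 6, 3, 6] sum 58, len 11
end 12: [12, 1, 5, 5, 2, 5, 1, 12, 6, 3, 6, 3] sum 61, len 12
end 13: [5, 5, 2, 5, 1, 12, 6, 3, 6, 3, 9] sum 57, len 11
end 14: [5, 5, 2, 5, 1, 12, 6, 3, 6, 3, 9, 2] sum 59, len 12
end 15: [5, 2, 5, 1, 12, 6, 3, 6, 3, 9, 2, 5] sum 59, len 12
end 16: [5, 1, 12, 6, 3, 6, 3, 9, 2, 5, 3] sum 55, len 11
Shortest qualifying length: 11.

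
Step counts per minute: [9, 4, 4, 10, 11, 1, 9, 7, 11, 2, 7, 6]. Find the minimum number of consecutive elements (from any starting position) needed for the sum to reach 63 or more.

add 9: running sum 9 < 63
add 4: running sum 13 < 63
add 4: running sum 17 < 63
add 10: running sum 27 < 63
add 11: running sum 38 < 63
add 1: running sum 39 < 63
add 9: running sum 48 < 63
add 7: running sum 55 < 63
add 11: shortest ending here [9, 4, 4, 10, 11, 1, 9, 7, 11] sum 66, len 9
add 2: shortest ending here [9, 4, 4, 10, 11, 1, 9, 7, 11, 2] sum 68, len 10
add 7: shortest ending here [4, 4, 10, 11, 1, 9, 7, 11, 2, 7] sum 66, len 10
add 6: shortest ending here [10, 11, 1, 9, 7, 11, 2, 7, 6] sum 64, len 9
Shortest qualifying length: 9.

9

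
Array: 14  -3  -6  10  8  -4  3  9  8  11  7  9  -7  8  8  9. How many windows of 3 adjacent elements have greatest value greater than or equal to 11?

4

[14, -3, -6] → max 14  ≥ 11 ✓
[-3, -6, 10] → max 10
[-6, 10, 8] → max 10
[10, 8, -4] → max 10
[8, -4, 3] → max 8
[-4, 3, 9] → max 9
[3, 9, 8] → max 9
[9, 8, 11] → max 11  ≥ 11 ✓
[8, 11, 7] → max 11  ≥ 11 ✓
[11, 7, 9] → max 11  ≥ 11 ✓
[7, 9, -7] → max 9
[9, -7, 8] → max 9
[-7, 8, 8] → max 8
[8, 8, 9] → max 9
4 windows satisfy the condition.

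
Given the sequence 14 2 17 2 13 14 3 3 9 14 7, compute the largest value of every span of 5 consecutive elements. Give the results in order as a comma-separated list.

14 2 17 2 13 → max 17
2 17 2 13 14 → max 17
17 2 13 14 3 → max 17
2 13 14 3 3 → max 14
13 14 3 3 9 → max 14
14 3 3 9 14 → max 14
3 3 9 14 7 → max 14

17, 17, 17, 14, 14, 14, 14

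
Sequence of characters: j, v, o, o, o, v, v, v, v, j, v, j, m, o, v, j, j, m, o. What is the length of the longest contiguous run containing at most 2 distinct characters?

8

[j] 1 distinct, len 1
[j, v] 2 distinct, len 2
[v, o] 2 distinct, len 2
[v, o, o] 2 distinct, len 3
[v, o, o, o] 2 distinct, len 4
[v, o, o, o, v] 2 distinct, len 5
[v, o, o, o, v, v] 2 distinct, len 6
[v, o, o, o, v, v, v] 2 distinct, len 7
[v, o, o, o, v, v, v, v] 2 distinct, len 8
[v, v, v, v, j] 2 distinct, len 5
[v, v, v, v, j, v] 2 distinct, len 6
[v, v, v, v, j, v, j] 2 distinct, len 7
[j, m] 2 distinct, len 2
[m, o] 2 distinct, len 2
[o, v] 2 distinct, len 2
[v, j] 2 distinct, len 2
[v, j, j] 2 distinct, len 3
[j, j, m] 2 distinct, len 3
[m, o] 2 distinct, len 2
Longest length with ≤2 distinct: 8.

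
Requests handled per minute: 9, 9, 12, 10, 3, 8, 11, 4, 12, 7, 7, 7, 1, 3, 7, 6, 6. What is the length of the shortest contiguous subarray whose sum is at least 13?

add 9: running sum 9 < 13
add 9: shortest ending here [9, 9] sum 18, len 2
add 12: shortest ending here [9, 12] sum 21, len 2
add 10: shortest ending here [12, 10] sum 22, len 2
add 3: shortest ending here [10, 3] sum 13, len 2
add 8: shortest ending here [10, 3, 8] sum 21, len 3
add 11: shortest ending here [8, 11] sum 19, len 2
add 4: shortest ending here [11, 4] sum 15, len 2
add 12: shortest ending here [4, 12] sum 16, len 2
add 7: shortest ending here [12, 7] sum 19, len 2
add 7: shortest ending here [7, 7] sum 14, len 2
add 7: shortest ending here [7, 7] sum 14, len 2
add 1: shortest ending here [7, 7, 1] sum 15, len 3
add 3: shortest ending here [7, 7, 1, 3] sum 18, len 4
add 7: shortest ending here [7, 1, 3, 7] sum 18, len 4
add 6: shortest ending here [7, 6] sum 13, len 2
add 6: shortest ending here [7, 6, 6] sum 19, len 3
Shortest qualifying length: 2.

2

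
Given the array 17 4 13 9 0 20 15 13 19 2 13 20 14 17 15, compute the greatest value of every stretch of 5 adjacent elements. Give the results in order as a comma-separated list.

(17, 4, 13, 9, 0) → max 17
(4, 13, 9, 0, 20) → max 20
(13, 9, 0, 20, 15) → max 20
(9, 0, 20, 15, 13) → max 20
(0, 20, 15, 13, 19) → max 20
(20, 15, 13, 19, 2) → max 20
(15, 13, 19, 2, 13) → max 19
(13, 19, 2, 13, 20) → max 20
(19, 2, 13, 20, 14) → max 20
(2, 13, 20, 14, 17) → max 20
(13, 20, 14, 17, 15) → max 20

17, 20, 20, 20, 20, 20, 19, 20, 20, 20, 20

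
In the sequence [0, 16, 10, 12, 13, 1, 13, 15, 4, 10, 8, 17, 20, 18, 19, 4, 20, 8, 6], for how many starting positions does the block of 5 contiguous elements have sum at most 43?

0 16 10 12 13 → sum 51
16 10 12 13 1 → sum 52
10 12 13 1 13 → sum 49
12 13 1 13 15 → sum 54
13 1 13 15 4 → sum 46
1 13 15 4 10 → sum 43  ≤ 43 ✓
13 15 4 10 8 → sum 50
15 4 10 8 17 → sum 54
4 10 8 17 20 → sum 59
10 8 17 20 18 → sum 73
8 17 20 18 19 → sum 82
17 20 18 19 4 → sum 78
20 18 19 4 20 → sum 81
18 19 4 20 8 → sum 69
19 4 20 8 6 → sum 57
1 window satisfy the condition.

1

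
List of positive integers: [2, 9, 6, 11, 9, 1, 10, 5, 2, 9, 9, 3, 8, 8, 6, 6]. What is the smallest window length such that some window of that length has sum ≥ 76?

add 2: running sum 2 < 76
add 9: running sum 11 < 76
add 6: running sum 17 < 76
add 11: running sum 28 < 76
add 9: running sum 37 < 76
add 1: running sum 38 < 76
add 10: running sum 48 < 76
add 5: running sum 53 < 76
add 2: running sum 55 < 76
add 9: running sum 64 < 76
add 9: running sum 73 < 76
add 3: shortest ending here [2, 9, 6, 11, 9, 1, 10, 5, 2, 9, 9, 3] sum 76, len 12
add 8: shortest ending here [9, 6, 11, 9, 1, 10, 5, 2, 9, 9, 3, 8] sum 82, len 12
add 8: shortest ending here [6, 11, 9, 1, 10, 5, 2, 9, 9, 3, 8, 8] sum 81, len 12
add 6: shortest ending here [11, 9, 1, 10, 5, 2, 9, 9, 3, 8, 8, 6] sum 81, len 12
add 6: shortest ending here [9, 1, 10, 5, 2, 9, 9, 3, 8, 8, 6, 6] sum 76, len 12
Shortest qualifying length: 12.

12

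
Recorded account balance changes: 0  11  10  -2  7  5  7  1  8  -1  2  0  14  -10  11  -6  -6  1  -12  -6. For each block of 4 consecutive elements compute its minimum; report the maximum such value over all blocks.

1

0 11 10 -2 → min -2
11 10 -2 7 → min -2
10 -2 7 5 → min -2
-2 7 5 7 → min -2
7 5 7 1 → min 1
5 7 1 8 → min 1
7 1 8 -1 → min -1
1 8 -1 2 → min -1
8 -1 2 0 → min -1
-1 2 0 14 → min -1
2 0 14 -10 → min -10
0 14 -10 11 → min -10
14 -10 11 -6 → min -10
-10 11 -6 -6 → min -10
11 -6 -6 1 → min -6
-6 -6 1 -12 → min -12
-6 1 -12 -6 → min -12
Maximum of these is 1.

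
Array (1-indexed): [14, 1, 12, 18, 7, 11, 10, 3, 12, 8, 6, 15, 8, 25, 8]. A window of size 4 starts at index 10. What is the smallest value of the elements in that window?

6

Elements at indices 10..13: 8, 6, 15, 8
min(8, 6, 15, 8) = 6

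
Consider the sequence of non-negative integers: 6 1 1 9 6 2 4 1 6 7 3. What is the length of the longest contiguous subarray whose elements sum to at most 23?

6

[6] sum 6 len 1
[6, 1] sum 7 len 2
[6, 1, 1] sum 8 len 3
[6, 1, 1, 9] sum 17 len 4
[6, 1, 1, 9, 6] sum 23 len 5
[1, 1, 9, 6, 2] sum 19 len 5
[1, 1, 9, 6, 2, 4] sum 23 len 6
[1, 9, 6, 2, 4, 1] sum 23 len 6
[6, 2, 4, 1, 6] sum 19 len 5
[2, 4, 1, 6, 7] sum 20 len 5
[2, 4, 1, 6, 7, 3] sum 23 len 6
Longest length seen: 6.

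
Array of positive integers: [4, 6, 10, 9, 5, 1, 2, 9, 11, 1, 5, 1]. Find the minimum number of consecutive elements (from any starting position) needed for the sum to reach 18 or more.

2

add 4: running sum 4 < 18
add 6: running sum 10 < 18
add 10: shortest ending here [4, 6, 10] sum 20, len 3
add 9: shortest ending here [10, 9] sum 19, len 2
add 5: shortest ending here [10, 9, 5] sum 24, len 3
add 1: shortest ending here [10, 9, 5, 1] sum 25, len 4
add 2: shortest ending here [10, 9, 5, 1, 2] sum 27, len 5
add 9: shortest ending here [9, 5, 1, 2, 9] sum 26, len 5
add 11: shortest ending here [9, 11] sum 20, len 2
add 1: shortest ending here [9, 11, 1] sum 21, len 3
add 5: shortest ending here [9, 11, 1, 5] sum 26, len 4
add 1: shortest ending here [11, 1, 5, 1] sum 18, len 4
Shortest qualifying length: 2.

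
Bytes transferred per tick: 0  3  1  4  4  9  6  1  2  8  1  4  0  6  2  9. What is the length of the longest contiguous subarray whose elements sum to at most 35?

→ 0: sum 0, len 1
→ 3: sum 3, len 2
→ 1: sum 4, len 3
→ 4: sum 8, len 4
→ 4: sum 12, len 5
→ 9: sum 21, len 6
→ 6: sum 27, len 7
→ 1: sum 28, len 8
→ 2: sum 30, len 9
→ 8 (dropped 0, 3): sum 35, len 8
→ 1 (dropped 1): sum 35, len 8
→ 4 (dropped 4): sum 35, len 8
→ 0: sum 35, len 9
→ 6 (dropped 4, 9): sum 28, len 8
→ 2: sum 30, len 9
→ 9 (dropped 6): sum 33, len 9
Longest length seen: 9.

9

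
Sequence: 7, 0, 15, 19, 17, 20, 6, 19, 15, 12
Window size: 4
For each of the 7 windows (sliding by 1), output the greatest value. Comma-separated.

(7, 0, 15, 19) → max 19
(0, 15, 19, 17) → max 19
(15, 19, 17, 20) → max 20
(19, 17, 20, 6) → max 20
(17, 20, 6, 19) → max 20
(20, 6, 19, 15) → max 20
(6, 19, 15, 12) → max 19

19, 19, 20, 20, 20, 20, 19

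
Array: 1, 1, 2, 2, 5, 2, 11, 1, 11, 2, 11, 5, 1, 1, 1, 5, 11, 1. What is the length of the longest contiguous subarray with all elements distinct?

4

add 1: [1] len 1
add 1 (repeat 1, move left end past it): [1] len 1
add 2: [1, 2] len 2
add 2 (repeat 2, move left end past it): [2] len 1
add 5: [2, 5] len 2
add 2 (repeat 2, move left end past it): [5, 2] len 2
add 11: [5, 2, 11] len 3
add 1: [5, 2, 11, 1] len 4
add 11 (repeat 11, move left end past it): [1, 11] len 2
add 2: [1, 11, 2] len 3
add 11 (repeat 11, move left end past it): [2, 11] len 2
add 5: [2, 11, 5] len 3
add 1: [2, 11, 5, 1] len 4
add 1 (repeat 1, move left end past it): [1] len 1
add 1 (repeat 1, move left end past it): [1] len 1
add 5: [1, 5] len 2
add 11: [1, 5, 11] len 3
add 1 (repeat 1, move left end past it): [5, 11, 1] len 3
Longest all-distinct length: 4.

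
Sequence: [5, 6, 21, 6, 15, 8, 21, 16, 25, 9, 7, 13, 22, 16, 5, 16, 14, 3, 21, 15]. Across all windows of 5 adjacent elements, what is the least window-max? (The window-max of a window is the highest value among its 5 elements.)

16

[5, 6, 21, 6, 15] → max 21
[6, 21, 6, 15, 8] → max 21
[21, 6, 15, 8, 21] → max 21
[6, 15, 8, 21, 16] → max 21
[15, 8, 21, 16, 25] → max 25
[8, 21, 16, 25, 9] → max 25
[21, 16, 25, 9, 7] → max 25
[16, 25, 9, 7, 13] → max 25
[25, 9, 7, 13, 22] → max 25
[9, 7, 13, 22, 16] → max 22
[7, 13, 22, 16, 5] → max 22
[13, 22, 16, 5, 16] → max 22
[22, 16, 5, 16, 14] → max 22
[16, 5, 16, 14, 3] → max 16
[5, 16, 14, 3, 21] → max 21
[16, 14, 3, 21, 15] → max 21
Least of these is 16.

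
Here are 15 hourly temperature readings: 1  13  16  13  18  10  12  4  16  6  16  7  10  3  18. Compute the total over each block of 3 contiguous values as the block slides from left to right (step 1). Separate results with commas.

[1, 13, 16] → sum 30
[13, 16, 13] → sum 42
[16, 13, 18] → sum 47
[13, 18, 10] → sum 41
[18, 10, 12] → sum 40
[10, 12, 4] → sum 26
[12, 4, 16] → sum 32
[4, 16, 6] → sum 26
[16, 6, 16] → sum 38
[6, 16, 7] → sum 29
[16, 7, 10] → sum 33
[7, 10, 3] → sum 20
[10, 3, 18] → sum 31

30, 42, 47, 41, 40, 26, 32, 26, 38, 29, 33, 20, 31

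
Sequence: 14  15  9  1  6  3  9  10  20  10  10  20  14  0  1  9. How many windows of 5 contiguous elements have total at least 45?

8

(14, 15, 9, 1, 6) → sum 45  ≥ 45 ✓
(15, 9, 1, 6, 3) → sum 34
(9, 1, 6, 3, 9) → sum 28
(1, 6, 3, 9, 10) → sum 29
(6, 3, 9, 10, 20) → sum 48  ≥ 45 ✓
(3, 9, 10, 20, 10) → sum 52  ≥ 45 ✓
(9, 10, 20, 10, 10) → sum 59  ≥ 45 ✓
(10, 20, 10, 10, 20) → sum 70  ≥ 45 ✓
(20, 10, 10, 20, 14) → sum 74  ≥ 45 ✓
(10, 10, 20, 14, 0) → sum 54  ≥ 45 ✓
(10, 20, 14, 0, 1) → sum 45  ≥ 45 ✓
(20, 14, 0, 1, 9) → sum 44
8 windows satisfy the condition.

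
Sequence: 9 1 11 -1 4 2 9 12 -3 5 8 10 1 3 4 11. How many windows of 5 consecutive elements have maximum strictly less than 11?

3

(9, 1, 11, -1, 4) → max 11
(1, 11, -1, 4, 2) → max 11
(11, -1, 4, 2, 9) → max 11
(-1, 4, 2, 9, 12) → max 12
(4, 2, 9, 12, -3) → max 12
(2, 9, 12, -3, 5) → max 12
(9, 12, -3, 5, 8) → max 12
(12, -3, 5, 8, 10) → max 12
(-3, 5, 8, 10, 1) → max 10  < 11 ✓
(5, 8, 10, 1, 3) → max 10  < 11 ✓
(8, 10, 1, 3, 4) → max 10  < 11 ✓
(10, 1, 3, 4, 11) → max 11
3 windows satisfy the condition.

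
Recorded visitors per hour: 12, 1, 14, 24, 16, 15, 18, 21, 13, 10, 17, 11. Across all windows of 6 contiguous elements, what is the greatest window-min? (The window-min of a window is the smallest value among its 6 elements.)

Window mins for each of the 7 positions:
[12, 1, 14, 24, 16, 15] → min 1
[1, 14, 24, 16, 15, 18] → min 1
[14, 24, 16, 15, 18, 21] → min 14
[24, 16, 15, 18, 21, 13] → min 13
[16, 15, 18, 21, 13, 10] → min 10
[15, 18, 21, 13, 10, 17] → min 10
[18, 21, 13, 10, 17, 11] → min 10
Greatest of these is 14.

14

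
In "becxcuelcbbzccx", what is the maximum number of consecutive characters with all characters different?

5

[b] len 1
[b, e] len 2
[b, e, c] len 3
[b, e, c, x] len 4
[x, c] len 2
[x, c, u] len 3
[x, c, u, e] len 4
[x, c, u, e, l] len 5
[u, e, l, c] len 4
[u, e, l, c, b] len 5
[b] len 1
[b, z] len 2
[b, z, c] len 3
[c] len 1
[c, x] len 2
Longest all-distinct length: 5.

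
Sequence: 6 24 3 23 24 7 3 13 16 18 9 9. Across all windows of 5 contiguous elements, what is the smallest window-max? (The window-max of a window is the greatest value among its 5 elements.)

18

(6, 24, 3, 23, 24) → max 24
(24, 3, 23, 24, 7) → max 24
(3, 23, 24, 7, 3) → max 24
(23, 24, 7, 3, 13) → max 24
(24, 7, 3, 13, 16) → max 24
(7, 3, 13, 16, 18) → max 18
(3, 13, 16, 18, 9) → max 18
(13, 16, 18, 9, 9) → max 18
Smallest of these is 18.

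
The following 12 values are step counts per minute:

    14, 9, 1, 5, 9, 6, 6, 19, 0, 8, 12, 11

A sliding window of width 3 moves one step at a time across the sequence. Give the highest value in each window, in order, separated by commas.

14 9 1 → max 14
9 1 5 → max 9
1 5 9 → max 9
5 9 6 → max 9
9 6 6 → max 9
6 6 19 → max 19
6 19 0 → max 19
19 0 8 → max 19
0 8 12 → max 12
8 12 11 → max 12

14, 9, 9, 9, 9, 19, 19, 19, 12, 12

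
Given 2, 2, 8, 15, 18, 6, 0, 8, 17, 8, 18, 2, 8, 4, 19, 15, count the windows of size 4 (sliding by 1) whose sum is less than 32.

(2, 2, 8, 15) → sum 27  < 32 ✓
(2, 8, 15, 18) → sum 43
(8, 15, 18, 6) → sum 47
(15, 18, 6, 0) → sum 39
(18, 6, 0, 8) → sum 32
(6, 0, 8, 17) → sum 31  < 32 ✓
(0, 8, 17, 8) → sum 33
(8, 17, 8, 18) → sum 51
(17, 8, 18, 2) → sum 45
(8, 18, 2, 8) → sum 36
(18, 2, 8, 4) → sum 32
(2, 8, 4, 19) → sum 33
(8, 4, 19, 15) → sum 46
2 windows satisfy the condition.

2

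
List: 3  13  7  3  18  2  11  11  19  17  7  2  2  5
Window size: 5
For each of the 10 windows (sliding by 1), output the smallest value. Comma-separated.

3, 2, 2, 2, 2, 2, 7, 2, 2, 2

(3, 13, 7, 3, 18) → min 3
(13, 7, 3, 18, 2) → min 2
(7, 3, 18, 2, 11) → min 2
(3, 18, 2, 11, 11) → min 2
(18, 2, 11, 11, 19) → min 2
(2, 11, 11, 19, 17) → min 2
(11, 11, 19, 17, 7) → min 7
(11, 19, 17, 7, 2) → min 2
(19, 17, 7, 2, 2) → min 2
(17, 7, 2, 2, 5) → min 2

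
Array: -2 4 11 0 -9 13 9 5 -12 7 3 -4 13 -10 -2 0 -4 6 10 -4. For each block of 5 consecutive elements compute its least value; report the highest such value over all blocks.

-4

Window mins for each of the 16 positions:
(-2, 4, 11, 0, -9) → min -9
(4, 11, 0, -9, 13) → min -9
(11, 0, -9, 13, 9) → min -9
(0, -9, 13, 9, 5) → min -9
(-9, 13, 9, 5, -12) → min -12
(13, 9, 5, -12, 7) → min -12
(9, 5, -12, 7, 3) → min -12
(5, -12, 7, 3, -4) → min -12
(-12, 7, 3, -4, 13) → min -12
(7, 3, -4, 13, -10) → min -10
(3, -4, 13, -10, -2) → min -10
(-4, 13, -10, -2, 0) → min -10
(13, -10, -2, 0, -4) → min -10
(-10, -2, 0, -4, 6) → min -10
(-2, 0, -4, 6, 10) → min -4
(0, -4, 6, 10, -4) → min -4
Highest of these is -4.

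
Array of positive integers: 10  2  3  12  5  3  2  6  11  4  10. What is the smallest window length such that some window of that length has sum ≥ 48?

add 10: running sum 10 < 48
add 2: running sum 12 < 48
add 3: running sum 15 < 48
add 12: running sum 27 < 48
add 5: running sum 32 < 48
add 3: running sum 35 < 48
add 2: running sum 37 < 48
add 6: running sum 43 < 48
end 8: [10, 2, 3, 12, 5, 3, 2, 6, 11] sum 54, len 9
end 9: [2, 3, 12, 5, 3, 2, 6, 11, 4] sum 48, len 9
end 10: [12, 5, 3, 2, 6, 11, 4, 10] sum 53, len 8
Shortest qualifying length: 8.

8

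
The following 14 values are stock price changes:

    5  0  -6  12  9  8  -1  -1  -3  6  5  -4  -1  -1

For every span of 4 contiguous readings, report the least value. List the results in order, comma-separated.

Sliding a size-4 window across the 14 values:
[5, 0, -6, 12] → min -6
[0, -6, 12, 9] → min -6
[-6, 12, 9, 8] → min -6
[12, 9, 8, -1] → min -1
[9, 8, -1, -1] → min -1
[8, -1, -1, -3] → min -3
[-1, -1, -3, 6] → min -3
[-1, -3, 6, 5] → min -3
[-3, 6, 5, -4] → min -4
[6, 5, -4, -1] → min -4
[5, -4, -1, -1] → min -4

-6, -6, -6, -1, -1, -3, -3, -3, -4, -4, -4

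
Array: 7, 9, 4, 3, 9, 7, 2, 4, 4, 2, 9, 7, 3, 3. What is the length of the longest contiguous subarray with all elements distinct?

[7] len 1
[7, 9] len 2
[7, 9, 4] len 3
[7, 9, 4, 3] len 4
[4, 3, 9] len 3
[4, 3, 9, 7] len 4
[4, 3, 9, 7, 2] len 5
[3, 9, 7, 2, 4] len 5
[4] len 1
[4, 2] len 2
[4, 2, 9] len 3
[4, 2, 9, 7] len 4
[4, 2, 9, 7, 3] len 5
[3] len 1
Longest all-distinct length: 5.

5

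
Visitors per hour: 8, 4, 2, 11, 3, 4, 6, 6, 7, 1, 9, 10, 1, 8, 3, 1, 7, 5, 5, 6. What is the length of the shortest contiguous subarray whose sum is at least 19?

add 8: running sum 8 < 19
add 4: running sum 12 < 19
add 2: running sum 14 < 19
end 3: [8, 4, 2, 11] sum 25, len 4
end 4: [4, 2, 11, 3] sum 20, len 4
end 5: [2, 11, 3, 4] sum 20, len 4
end 6: [11, 3, 4, 6] sum 24, len 4
end 7: [3, 4, 6, 6] sum 19, len 4
end 8: [6, 6, 7] sum 19, len 3
end 9: [6, 6, 7, 1] sum 20, len 4
end 10: [6, 7, 1, 9] sum 23, len 4
end 11: [9, 10] sum 19, len 2
end 12: [9, 10, 1] sum 20, len 3
end 13: [10, 1, 8] sum 19, len 3
end 14: [10, 1, 8, 3] sum 22, len 4
end 15: [10, 1, 8, 3, 1] sum 23, len 5
end 16: [8, 3, 1, 7] sum 19, len 4
end 17: [8, 3, 1, 7, 5] sum 24, len 5
end 18: [3, 1, 7, 5, 5] sum 21, len 5
end 19: [7, 5, 5, 6] sum 23, len 4
Shortest qualifying length: 2.

2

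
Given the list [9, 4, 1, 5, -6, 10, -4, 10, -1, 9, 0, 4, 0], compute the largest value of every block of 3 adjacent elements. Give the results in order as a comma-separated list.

9, 5, 5, 10, 10, 10, 10, 10, 9, 9, 4

(9, 4, 1) → max 9
(4, 1, 5) → max 5
(1, 5, -6) → max 5
(5, -6, 10) → max 10
(-6, 10, -4) → max 10
(10, -4, 10) → max 10
(-4, 10, -1) → max 10
(10, -1, 9) → max 10
(-1, 9, 0) → max 9
(9, 0, 4) → max 9
(0, 4, 0) → max 4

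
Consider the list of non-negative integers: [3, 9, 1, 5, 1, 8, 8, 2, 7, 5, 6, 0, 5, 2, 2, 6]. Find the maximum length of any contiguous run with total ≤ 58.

14

[3] sum 3 len 1
[3, 9] sum 12 len 2
[3, 9, 1] sum 13 len 3
[3, 9, 1, 5] sum 18 len 4
[3, 9, 1, 5, 1] sum 19 len 5
[3, 9, 1, 5, 1, 8] sum 27 len 6
[3, 9, 1, 5, 1, 8, 8] sum 35 len 7
[3, 9, 1, 5, 1, 8, 8, 2] sum 37 len 8
[3, 9, 1, 5, 1, 8, 8, 2, 7] sum 44 len 9
[3, 9, 1, 5, 1, 8, 8, 2, 7, 5] sum 49 len 10
[3, 9, 1, 5, 1, 8, 8, 2, 7, 5, 6] sum 55 len 11
[3, 9, 1, 5, 1, 8, 8, 2, 7, 5, 6, 0] sum 55 len 12
[9, 1, 5, 1, 8, 8, 2, 7, 5, 6, 0, 5] sum 57 len 12
[1, 5, 1, 8, 8, 2, 7, 5, 6, 0, 5, 2] sum 50 len 12
[1, 5, 1, 8, 8, 2, 7, 5, 6, 0, 5, 2, 2] sum 52 len 13
[1, 5, 1, 8, 8, 2, 7, 5, 6, 0, 5, 2, 2, 6] sum 58 len 14
Longest length seen: 14.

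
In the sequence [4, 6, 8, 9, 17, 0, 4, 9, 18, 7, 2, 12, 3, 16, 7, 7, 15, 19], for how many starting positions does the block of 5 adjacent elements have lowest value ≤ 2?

(4, 6, 8, 9, 17) → min 4
(6, 8, 9, 17, 0) → min 0  ≤ 2 ✓
(8, 9, 17, 0, 4) → min 0  ≤ 2 ✓
(9, 17, 0, 4, 9) → min 0  ≤ 2 ✓
(17, 0, 4, 9, 18) → min 0  ≤ 2 ✓
(0, 4, 9, 18, 7) → min 0  ≤ 2 ✓
(4, 9, 18, 7, 2) → min 2  ≤ 2 ✓
(9, 18, 7, 2, 12) → min 2  ≤ 2 ✓
(18, 7, 2, 12, 3) → min 2  ≤ 2 ✓
(7, 2, 12, 3, 16) → min 2  ≤ 2 ✓
(2, 12, 3, 16, 7) → min 2  ≤ 2 ✓
(12, 3, 16, 7, 7) → min 3
(3, 16, 7, 7, 15) → min 3
(16, 7, 7, 15, 19) → min 7
10 windows satisfy the condition.

10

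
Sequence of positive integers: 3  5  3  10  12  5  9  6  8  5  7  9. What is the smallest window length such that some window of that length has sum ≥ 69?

9

add 3: running sum 3 < 69
add 5: running sum 8 < 69
add 3: running sum 11 < 69
add 10: running sum 21 < 69
add 12: running sum 33 < 69
add 5: running sum 38 < 69
add 9: running sum 47 < 69
add 6: running sum 53 < 69
add 8: running sum 61 < 69
add 5: running sum 66 < 69
add 7: shortest ending here [5, 3, 10, 12, 5, 9, 6, 8, 5, 7] sum 70, len 10
add 9: shortest ending here [10, 12, 5, 9, 6, 8, 5, 7, 9] sum 71, len 9
Shortest qualifying length: 9.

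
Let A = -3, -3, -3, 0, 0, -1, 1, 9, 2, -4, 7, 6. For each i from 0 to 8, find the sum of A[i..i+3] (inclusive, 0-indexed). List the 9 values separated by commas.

Sliding a size-4 window across the 12 values:
-3 -3 -3 0 → sum -9
-3 -3 0 0 → sum -6
-3 0 0 -1 → sum -4
0 0 -1 1 → sum 0
0 -1 1 9 → sum 9
-1 1 9 2 → sum 11
1 9 2 -4 → sum 8
9 2 -4 7 → sum 14
2 -4 7 6 → sum 11

-9, -6, -4, 0, 9, 11, 8, 14, 11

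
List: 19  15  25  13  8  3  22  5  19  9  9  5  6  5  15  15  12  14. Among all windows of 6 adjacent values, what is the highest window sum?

[19, 15, 25, 13, 8, 3] → sum 83
[15, 25, 13, 8, 3, 22] → sum 86
[25, 13, 8, 3, 22, 5] → sum 76
[13, 8, 3, 22, 5, 19] → sum 70
[8, 3, 22, 5, 19, 9] → sum 66
[3, 22, 5, 19, 9, 9] → sum 67
[22, 5, 19, 9, 9, 5] → sum 69
[5, 19, 9, 9, 5, 6] → sum 53
[19, 9, 9, 5, 6, 5] → sum 53
[9, 9, 5, 6, 5, 15] → sum 49
[9, 5, 6, 5, 15, 15] → sum 55
[5, 6, 5, 15, 15, 12] → sum 58
[6, 5, 15, 15, 12, 14] → sum 67
Highest of these is 86.

86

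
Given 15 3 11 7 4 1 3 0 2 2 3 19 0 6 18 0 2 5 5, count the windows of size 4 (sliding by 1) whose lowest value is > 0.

(15, 3, 11, 7) → min 3  > 0 ✓
(3, 11, 7, 4) → min 3  > 0 ✓
(11, 7, 4, 1) → min 1  > 0 ✓
(7, 4, 1, 3) → min 1  > 0 ✓
(4, 1, 3, 0) → min 0
(1, 3, 0, 2) → min 0
(3, 0, 2, 2) → min 0
(0, 2, 2, 3) → min 0
(2, 2, 3, 19) → min 2  > 0 ✓
(2, 3, 19, 0) → min 0
(3, 19, 0, 6) → min 0
(19, 0, 6, 18) → min 0
(0, 6, 18, 0) → min 0
(6, 18, 0, 2) → min 0
(18, 0, 2, 5) → min 0
(0, 2, 5, 5) → min 0
5 windows satisfy the condition.

5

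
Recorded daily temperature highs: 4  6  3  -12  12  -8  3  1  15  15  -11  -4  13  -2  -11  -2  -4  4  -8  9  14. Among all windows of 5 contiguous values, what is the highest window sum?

28

4 6 3 -12 12 → sum 13
6 3 -12 12 -8 → sum 1
3 -12 12 -8 3 → sum -2
-12 12 -8 3 1 → sum -4
12 -8 3 1 15 → sum 23
-8 3 1 15 15 → sum 26
3 1 15 15 -11 → sum 23
1 15 15 -11 -4 → sum 16
15 15 -11 -4 13 → sum 28
15 -11 -4 13 -2 → sum 11
-11 -4 13 -2 -11 → sum -15
-4 13 -2 -11 -2 → sum -6
13 -2 -11 -2 -4 → sum -6
-2 -11 -2 -4 4 → sum -15
-11 -2 -4 4 -8 → sum -21
-2 -4 4 -8 9 → sum -1
-4 4 -8 9 14 → sum 15
Highest of these is 28.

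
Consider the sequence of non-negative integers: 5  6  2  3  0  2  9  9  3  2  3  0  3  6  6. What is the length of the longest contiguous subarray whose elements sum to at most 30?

[5] sum 5 len 1
[5, 6] sum 11 len 2
[5, 6, 2] sum 13 len 3
[5, 6, 2, 3] sum 16 len 4
[5, 6, 2, 3, 0] sum 16 len 5
[5, 6, 2, 3, 0, 2] sum 18 len 6
[5, 6, 2, 3, 0, 2, 9] sum 27 len 7
[2, 3, 0, 2, 9, 9] sum 25 len 6
[2, 3, 0, 2, 9, 9, 3] sum 28 len 7
[2, 3, 0, 2, 9, 9, 3, 2] sum 30 len 8
[0, 2, 9, 9, 3, 2, 3] sum 28 len 7
[0, 2, 9, 9, 3, 2, 3, 0] sum 28 len 8
[9, 9, 3, 2, 3, 0, 3] sum 29 len 7
[9, 3, 2, 3, 0, 3, 6] sum 26 len 7
[3, 2, 3, 0, 3, 6, 6] sum 23 len 7
Longest length seen: 8.

8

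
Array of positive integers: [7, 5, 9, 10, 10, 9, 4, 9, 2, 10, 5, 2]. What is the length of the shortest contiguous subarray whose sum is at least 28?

add 7: running sum 7 < 28
add 5: running sum 12 < 28
add 9: running sum 21 < 28
end 3: [7, 5, 9, 10] sum 31, len 4
end 4: [9, 10, 10] sum 29, len 3
end 5: [10, 10, 9] sum 29, len 3
end 6: [10, 10, 9, 4] sum 33, len 4
end 7: [10, 9, 4, 9] sum 32, len 4
end 8: [10, 9, 4, 9, 2] sum 34, len 5
end 9: [9, 4, 9, 2, 10] sum 34, len 5
end 10: [4, 9, 2, 10, 5] sum 30, len 5
end 11: [9, 2, 10, 5, 2] sum 28, len 5
Shortest qualifying length: 3.

3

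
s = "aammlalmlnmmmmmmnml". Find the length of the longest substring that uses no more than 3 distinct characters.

13

[a] 1 distinct, len 1
[a, a] 1 distinct, len 2
[a, a, m] 2 distinct, len 3
[a, a, m, m] 2 distinct, len 4
[a, a, m, m, l] 3 distinct, len 5
[a, a, m, m, l, a] 3 distinct, len 6
[a, a, m, m, l, a, l] 3 distinct, len 7
[a, a, m, m, l, a, l, m] 3 distinct, len 8
[a, a, m, m, l, a, l, m, l] 3 distinct, len 9
[l, m, l, n] 3 distinct, len 4
[l, m, l, n, m] 3 distinct, len 5
[l, m, l, n, m, m] 3 distinct, len 6
[l, m, l, n, m, m, m] 3 distinct, len 7
[l, m, l, n, m, m, m, m] 3 distinct, len 8
[l, m, l, n, m, m, m, m, m] 3 distinct, len 9
[l, m, l, n, m, m, m, m, m, m] 3 distinct, len 10
[l, m, l, n, m, m, m, m, m, m, n] 3 distinct, len 11
[l, m, l, n, m, m, m, m, m, m, n, m] 3 distinct, len 12
[l, m, l, n, m, m, m, m, m, m, n, m, l] 3 distinct, len 13
Longest length with ≤3 distinct: 13.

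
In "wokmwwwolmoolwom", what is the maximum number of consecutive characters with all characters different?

4

[w] len 1
[w, o] len 2
[w, o, k] len 3
[w, o, k, m] len 4
[o, k, m, w] len 4
[w] len 1
[w] len 1
[w, o] len 2
[w, o, l] len 3
[w, o, l, m] len 4
[l, m, o] len 3
[o] len 1
[o, l] len 2
[o, l, w] len 3
[l, w, o] len 3
[l, w, o, m] len 4
Longest all-distinct length: 4.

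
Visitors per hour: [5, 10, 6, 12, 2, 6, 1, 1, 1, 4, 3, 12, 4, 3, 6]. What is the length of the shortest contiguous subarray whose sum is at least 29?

add 5: running sum 5 < 29
add 10: running sum 15 < 29
add 6: running sum 21 < 29
end 3: [5, 10, 6, 12] sum 33, len 4
end 4: [10, 6, 12, 2] sum 30, len 4
end 5: [10, 6, 12, 2, 6] sum 36, len 5
end 6: [10, 6, 12, 2, 6, 1] sum 37, len 6
end 7: [10, 6, 12, 2, 6, 1, 1] sum 38, len 7
end 8: [6, 12, 2, 6, 1, 1, 1] sum 29, len 7
end 9: [6, 12, 2, 6, 1, 1, 1, 4] sum 33, len 8
end 10: [12, 2, 6, 1, 1, 1, 4, 3] sum 30, len 8
end 11: [2, 6, 1, 1, 1, 4, 3, 12] sum 30, len 8
end 12: [6, 1, 1, 1, 4, 3, 12, 4] sum 32, len 8
end 13: [1, 1, 1, 4, 3, 12, 4, 3] sum 29, len 8
end 14: [4, 3, 12, 4, 3, 6] sum 32, len 6
Shortest qualifying length: 4.

4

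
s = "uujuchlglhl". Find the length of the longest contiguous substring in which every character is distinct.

[u] len 1
[u] len 1
[u, j] len 2
[j, u] len 2
[j, u, c] len 3
[j, u, c, h] len 4
[j, u, c, h, l] len 5
[j, u, c, h, l, g] len 6
[g, l] len 2
[g, l, h] len 3
[h, l] len 2
Longest all-distinct length: 6.

6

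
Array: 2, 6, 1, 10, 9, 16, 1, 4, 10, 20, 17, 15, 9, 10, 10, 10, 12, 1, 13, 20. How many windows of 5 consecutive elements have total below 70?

14

[2, 6, 1, 10, 9] → sum 28  < 70 ✓
[6, 1, 10, 9, 16] → sum 42  < 70 ✓
[1, 10, 9, 16, 1] → sum 37  < 70 ✓
[10, 9, 16, 1, 4] → sum 40  < 70 ✓
[9, 16, 1, 4, 10] → sum 40  < 70 ✓
[16, 1, 4, 10, 20] → sum 51  < 70 ✓
[1, 4, 10, 20, 17] → sum 52  < 70 ✓
[4, 10, 20, 17, 15] → sum 66  < 70 ✓
[10, 20, 17, 15, 9] → sum 71
[20, 17, 15, 9, 10] → sum 71
[17, 15, 9, 10, 10] → sum 61  < 70 ✓
[15, 9, 10, 10, 10] → sum 54  < 70 ✓
[9, 10, 10, 10, 12] → sum 51  < 70 ✓
[10, 10, 10, 12, 1] → sum 43  < 70 ✓
[10, 10, 12, 1, 13] → sum 46  < 70 ✓
[10, 12, 1, 13, 20] → sum 56  < 70 ✓
14 windows satisfy the condition.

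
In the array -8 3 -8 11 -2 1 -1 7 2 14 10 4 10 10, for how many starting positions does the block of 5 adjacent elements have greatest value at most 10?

(-8, 3, -8, 11, -2) → max 11
(3, -8, 11, -2, 1) → max 11
(-8, 11, -2, 1, -1) → max 11
(11, -2, 1, -1, 7) → max 11
(-2, 1, -1, 7, 2) → max 7  ≤ 10 ✓
(1, -1, 7, 2, 14) → max 14
(-1, 7, 2, 14, 10) → max 14
(7, 2, 14, 10, 4) → max 14
(2, 14, 10, 4, 10) → max 14
(14, 10, 4, 10, 10) → max 14
1 window satisfy the condition.

1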